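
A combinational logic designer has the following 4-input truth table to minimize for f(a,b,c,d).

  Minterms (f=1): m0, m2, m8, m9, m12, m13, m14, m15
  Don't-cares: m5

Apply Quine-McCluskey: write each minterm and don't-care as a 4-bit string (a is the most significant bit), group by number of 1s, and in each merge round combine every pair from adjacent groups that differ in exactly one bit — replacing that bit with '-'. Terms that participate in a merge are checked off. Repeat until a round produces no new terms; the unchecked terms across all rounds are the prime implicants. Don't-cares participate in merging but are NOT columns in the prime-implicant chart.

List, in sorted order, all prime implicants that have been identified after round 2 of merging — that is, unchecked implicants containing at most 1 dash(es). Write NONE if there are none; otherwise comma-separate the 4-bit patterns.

-000, -101, 00-0

size-2^0 implicants → 0000(✓)  0010(✓)  0101(✓)  1000(✓)  1001(✓)  1100(✓)  1101(✓)  1110(✓)  1111(✓)
size-2^1 implicants → -000  -101  00-0  1-00(✓)  1-01(✓)  100-(✓)  11-0(✓)  11-1(✓)  110-(✓)  111-(✓)
size-2^2 implicants → 1-0-  11--
Unchecked terms (primes): -000, -101, 00-0, 1-0-, 11--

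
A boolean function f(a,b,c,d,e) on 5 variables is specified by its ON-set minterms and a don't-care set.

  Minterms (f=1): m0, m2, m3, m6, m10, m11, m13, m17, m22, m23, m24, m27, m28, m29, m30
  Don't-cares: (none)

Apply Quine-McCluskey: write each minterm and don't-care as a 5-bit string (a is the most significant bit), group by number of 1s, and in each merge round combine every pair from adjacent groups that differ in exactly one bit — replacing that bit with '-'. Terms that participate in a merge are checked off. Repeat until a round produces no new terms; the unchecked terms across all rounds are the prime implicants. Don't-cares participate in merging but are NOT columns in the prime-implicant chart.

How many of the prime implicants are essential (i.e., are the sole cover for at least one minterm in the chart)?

[col 0] 00000*, 00010*, 00011*, 00110*, 01010*, 01011*, 01101*, 10001, 10110*, 10111*, 11000*, 11011*, 11100*, 11101*, 11110*
[col 1] -0110, -1011, -1101, 0-010*, 0-011*, 00-10, 000-0, 0001-*, 0101-*, 1-110, 1011-, 11-00, 111-0, 1110-
[col 2] 0-01-
Prime implicants: -0110, -1011, -1101, 0-01-, 00-10, 000-0, 1-110, 10001, 1011-, 11-00, 111-0, 1110-
PI chart (minterm → PIs covering it):
  0 | 000-0  (sole → essential)
  2 | 0-01-,00-10,000-0
  3 | 0-01-  (sole → essential)
  6 | -0110,00-10
  10 | 0-01-  (sole → essential)
  11 | -1011,0-01-
  13 | -1101  (sole → essential)
  17 | 10001  (sole → essential)
  22 | -0110,1-110,1011-
  23 | 1011-  (sole → essential)
  24 | 11-00  (sole → essential)
  27 | -1011  (sole → essential)
  28 | 11-00,111-0,1110-
  29 | -1101,1110-
  30 | 1-110,111-0
Essential prime implicants: -1011, -1101, 0-01-, 000-0, 10001, 1011-, 11-00

7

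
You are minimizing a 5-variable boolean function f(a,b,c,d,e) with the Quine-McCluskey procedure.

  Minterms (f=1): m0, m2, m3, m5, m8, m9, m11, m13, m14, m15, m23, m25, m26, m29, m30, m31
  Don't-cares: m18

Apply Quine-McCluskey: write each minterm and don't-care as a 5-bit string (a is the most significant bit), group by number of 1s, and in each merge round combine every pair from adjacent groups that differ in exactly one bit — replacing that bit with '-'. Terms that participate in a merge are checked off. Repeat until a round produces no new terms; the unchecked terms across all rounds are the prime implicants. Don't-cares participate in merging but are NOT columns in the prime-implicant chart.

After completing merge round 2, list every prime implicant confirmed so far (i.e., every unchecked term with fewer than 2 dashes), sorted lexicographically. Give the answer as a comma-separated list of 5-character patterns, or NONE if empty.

Round 0: 00000✓ 00010✓ 00011✓ 00101✓ 01000✓ 01001✓ 01011✓ 01101✓ 01110✓ 01111✓ 10010✓ 10111✓ 11001✓ 11010✓ 11101✓ 11110✓ 11111✓
Round 1: -0010 -1001✓ -1101✓ -1110✓ -1111✓ 0-000 0-011 0-101 000-0 0001- 01-01✓ 01-11✓ 010-1✓ 0100- 011-1✓ 0111-✓ 1-010 1-111 11-01✓ 11-10 111-1✓ 1111-✓
Round 2: -1-01 -11-1 -111- 01--1
PIs = {-0010, -1-01, -11-1, -111-, 0-000, 0-011, 0-101, 000-0, 0001-, 01--1, 0100-, 1-010, 1-111, 11-10}

-0010, 0-000, 0-011, 0-101, 000-0, 0001-, 0100-, 1-010, 1-111, 11-10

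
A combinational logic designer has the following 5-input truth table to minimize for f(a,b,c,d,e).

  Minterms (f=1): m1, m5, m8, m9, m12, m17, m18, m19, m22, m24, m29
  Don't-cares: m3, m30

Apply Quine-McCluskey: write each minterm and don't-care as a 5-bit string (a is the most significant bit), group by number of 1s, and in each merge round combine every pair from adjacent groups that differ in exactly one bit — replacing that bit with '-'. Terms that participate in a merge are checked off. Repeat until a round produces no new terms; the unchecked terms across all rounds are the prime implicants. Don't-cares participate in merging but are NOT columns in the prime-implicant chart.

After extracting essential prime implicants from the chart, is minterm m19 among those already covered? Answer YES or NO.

Round 0: 00001✓ 00011✓ 00101✓ 01000✓ 01001✓ 01100✓ 10001✓ 10010✓ 10011✓ 10110✓ 11000✓ 11101 11110✓
Round 1: -0001✓ -0011✓ -1000 0-001 00-01 000-1✓ 01-00 0100- 1-110 10-10 100-1✓ 1001-
Round 2: -00-1
PIs = {-00-1, -1000, 0-001, 00-01, 01-00, 0100-, 1-110, 10-10, 1001-, 11101}
Coverage chart:
  m1: -00-1,0-001,00-01
  m5: 00-01 ←essential
  m8: -1000,01-00,0100-
  m9: 0-001,0100-
  m12: 01-00 ←essential
  m17: -00-1 ←essential
  m18: 10-10,1001-
  m19: -00-1,1001-
  m22: 1-110,10-10
  m24: -1000 ←essential
  m29: 11101 ←essential
Essential: -00-1, -1000, 00-01, 01-00, 11101

YES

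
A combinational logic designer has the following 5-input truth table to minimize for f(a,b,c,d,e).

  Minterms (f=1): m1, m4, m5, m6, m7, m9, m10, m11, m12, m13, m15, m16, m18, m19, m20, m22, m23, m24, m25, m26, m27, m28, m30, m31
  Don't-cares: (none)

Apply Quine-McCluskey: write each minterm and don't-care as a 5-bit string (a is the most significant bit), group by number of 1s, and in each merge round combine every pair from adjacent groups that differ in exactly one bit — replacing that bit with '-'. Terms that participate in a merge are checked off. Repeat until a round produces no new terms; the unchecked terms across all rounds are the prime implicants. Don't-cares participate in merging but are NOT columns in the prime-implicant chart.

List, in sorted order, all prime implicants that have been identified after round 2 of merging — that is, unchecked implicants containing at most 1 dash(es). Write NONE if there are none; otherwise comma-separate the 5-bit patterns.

size-2^0 implicants → 00001(✓)  00100(✓)  00101(✓)  00110(✓)  00111(✓)  01001(✓)  01010(✓)  01011(✓)  01100(✓)  01101(✓)  01111(✓)  10000(✓)  10010(✓)  10011(✓)  10100(✓)  10110(✓)  10111(✓)  11000(✓)  11001(✓)  11010(✓)  11011(✓)  11100(✓)  11110(✓)  11111(✓)
size-2^1 implicants → -0100(✓)  -0110(✓)  -0111(✓)  -1001(✓)  -1010(✓)  -1011(✓)  -1100(✓)  -1111(✓)  0-001(✓)  0-100(✓)  0-101(✓)  0-111(✓)  00-01(✓)  001-0(✓)  001-1(✓)  0010-(✓)  0011-(✓)  01-01(✓)  01-11(✓)  010-1(✓)  0101-(✓)  011-1(✓)  0110-(✓)  1-000(✓)  1-010(✓)  1-011(✓)  1-100(✓)  1-110(✓)  1-111(✓)  10-00(✓)  10-10(✓)  10-11(✓)  100-0(✓)  1001-(✓)  101-0(✓)  1011-(✓)  11-00(✓)  11-10(✓)  11-11(✓)  110-0(✓)  110-1(✓)  1100-(✓)  1101-(✓)  111-0(✓)  1111-(✓)
size-2^2 implicants → --100  --111  -01-0  -011-  -1-11  -10-1  -101-  0--01  0-1-1  0-10-  001--  01--1  1--00(✓)  1--10(✓)  1--11(✓)  1-0-0(✓)  1-01-(✓)  1-1-0(✓)  1-11-(✓)  10--0(✓)  10-1-(✓)  11--0(✓)  11-1-(✓)  110--
size-2^3 implicants → 1---0  1--1-
Unchecked terms (primes): --100, --111, -01-0, -011-, -1-11, -10-1, -101-, 0--01, 0-1-1, 0-10-, 001--, 01--1, 1---0, 1--1-, 110--

NONE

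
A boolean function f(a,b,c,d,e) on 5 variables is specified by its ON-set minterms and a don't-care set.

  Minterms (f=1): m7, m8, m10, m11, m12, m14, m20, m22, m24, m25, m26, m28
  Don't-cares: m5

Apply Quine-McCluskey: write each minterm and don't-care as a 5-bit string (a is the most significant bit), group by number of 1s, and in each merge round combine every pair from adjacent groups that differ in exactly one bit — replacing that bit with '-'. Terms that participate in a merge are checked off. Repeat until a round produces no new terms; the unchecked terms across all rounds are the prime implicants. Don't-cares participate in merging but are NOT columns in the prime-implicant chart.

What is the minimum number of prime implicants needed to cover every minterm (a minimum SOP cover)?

7

size-2^0 implicants → 00101(✓)  00111(✓)  01000(✓)  01010(✓)  01011(✓)  01100(✓)  01110(✓)  10100(✓)  10110(✓)  11000(✓)  11001(✓)  11010(✓)  11100(✓)
size-2^1 implicants → -1000(✓)  -1010(✓)  -1100(✓)  001-1  01-00(✓)  01-10(✓)  010-0(✓)  0101-  011-0(✓)  1-100  101-0  11-00(✓)  110-0(✓)  1100-
size-2^2 implicants → -1-00  -10-0  01--0
Unchecked terms (primes): -1-00, -10-0, 001-1, 01--0, 0101-, 1-100, 101-0, 1100-
Minterm coverage:
  m7 ⊆ 001-1 [E]
  m8 ⊆ -1-00,-10-0,01--0
  m10 ⊆ -10-0,01--0,0101-
  m11 ⊆ 0101- [E]
  m12 ⊆ -1-00,01--0
  m14 ⊆ 01--0 [E]
  m20 ⊆ 1-100,101-0
  m22 ⊆ 101-0 [E]
  m24 ⊆ -1-00,-10-0,1100-
  m25 ⊆ 1100- [E]
  m26 ⊆ -10-0 [E]
  m28 ⊆ -1-00,1-100
E = {-10-0, 001-1, 01--0, 0101-, 101-0, 1100-}
Petrick residual → -1-00
Cover = bd'e' + bc'e' + a'b'ce + a'be' + a'bc'd + ab'ce' + abc'd'  |cover|=7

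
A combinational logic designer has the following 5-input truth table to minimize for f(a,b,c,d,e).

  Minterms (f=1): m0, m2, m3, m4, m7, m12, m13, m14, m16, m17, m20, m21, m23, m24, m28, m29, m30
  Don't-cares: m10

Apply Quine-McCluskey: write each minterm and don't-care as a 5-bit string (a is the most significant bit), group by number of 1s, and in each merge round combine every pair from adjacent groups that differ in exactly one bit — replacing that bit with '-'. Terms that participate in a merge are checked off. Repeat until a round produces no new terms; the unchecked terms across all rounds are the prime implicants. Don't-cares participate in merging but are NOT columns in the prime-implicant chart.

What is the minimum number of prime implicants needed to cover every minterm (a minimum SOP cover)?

[col 0] 00000*, 00010*, 00011*, 00100*, 00111*, 01010*, 01100*, 01101*, 01110*, 10000*, 10001*, 10100*, 10101*, 10111*, 11000*, 11100*, 11101*, 11110*
[col 1] -0000*, -0100*, -0111, -1100*, -1101*, -1110*, 0-010, 0-100*, 00-00*, 00-11, 000-0, 0001-, 01-10, 011-0*, 0110-*, 1-000*, 1-100*, 1-101*, 10-00*, 10-01*, 1000-*, 101-1, 1010-*, 11-00*, 111-0*, 1110-*
[col 2] --100, -0-00, -11-0, -110-, 1--00, 1-10-, 10-0-
Prime implicants: --100, -0-00, -0111, -11-0, -110-, 0-010, 00-11, 000-0, 0001-, 01-10, 1--00, 1-10-, 10-0-, 101-1
PI chart (minterm → PIs covering it):
  0 | -0-00,000-0
  2 | 0-010,000-0,0001-
  3 | 00-11,0001-
  4 | --100,-0-00
  7 | -0111,00-11
  12 | --100,-11-0,-110-
  13 | -110-  (sole → essential)
  14 | -11-0,01-10
  16 | -0-00,1--00,10-0-
  17 | 10-0-  (sole → essential)
  20 | --100,-0-00,1--00,1-10-,10-0-
  21 | 1-10-,10-0-,101-1
  23 | -0111,101-1
  24 | 1--00  (sole → essential)
  28 | --100,-11-0,-110-,1--00,1-10-
  29 | -110-,1-10-
  30 | -11-0  (sole → essential)
Essential prime implicants: -11-0, -110-, 1--00, 10-0-
Petrick residual → -0-00, -0111, 0001-
Minimum SOP uses 7 PIs: b'd'e' + b'cde + bce' + bcd' + a'b'c'd + ad'e' + ab'd'

7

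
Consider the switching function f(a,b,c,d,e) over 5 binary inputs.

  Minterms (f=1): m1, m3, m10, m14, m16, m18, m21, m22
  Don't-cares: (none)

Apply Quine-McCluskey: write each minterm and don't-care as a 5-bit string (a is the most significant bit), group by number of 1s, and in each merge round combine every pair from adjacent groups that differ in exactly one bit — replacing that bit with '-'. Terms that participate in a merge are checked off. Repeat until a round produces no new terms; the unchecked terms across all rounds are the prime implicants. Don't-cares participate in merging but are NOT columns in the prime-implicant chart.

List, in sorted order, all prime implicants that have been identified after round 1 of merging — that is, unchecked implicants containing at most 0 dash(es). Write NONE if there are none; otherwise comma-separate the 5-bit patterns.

size-2^0 implicants → 00001(✓)  00011(✓)  01010(✓)  01110(✓)  10000(✓)  10010(✓)  10101  10110(✓)
size-2^1 implicants → 000-1  01-10  10-10  100-0
Unchecked terms (primes): 000-1, 01-10, 10-10, 100-0, 10101

10101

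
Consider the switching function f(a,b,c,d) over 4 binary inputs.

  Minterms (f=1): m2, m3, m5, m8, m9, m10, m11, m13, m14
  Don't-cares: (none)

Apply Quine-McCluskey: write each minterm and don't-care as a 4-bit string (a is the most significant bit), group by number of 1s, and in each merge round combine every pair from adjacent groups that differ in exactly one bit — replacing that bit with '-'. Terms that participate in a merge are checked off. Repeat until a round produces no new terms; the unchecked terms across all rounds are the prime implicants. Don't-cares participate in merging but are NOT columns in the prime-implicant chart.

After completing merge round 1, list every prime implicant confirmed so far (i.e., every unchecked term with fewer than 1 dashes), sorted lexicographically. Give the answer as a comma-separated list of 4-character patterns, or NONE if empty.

Round 0: 0010✓ 0011✓ 0101✓ 1000✓ 1001✓ 1010✓ 1011✓ 1101✓ 1110✓
Round 1: -010✓ -011✓ -101 001-✓ 1-01 1-10 10-0✓ 10-1✓ 100-✓ 101-✓
Round 2: -01- 10--
PIs = {-01-, -101, 1-01, 1-10, 10--}

NONE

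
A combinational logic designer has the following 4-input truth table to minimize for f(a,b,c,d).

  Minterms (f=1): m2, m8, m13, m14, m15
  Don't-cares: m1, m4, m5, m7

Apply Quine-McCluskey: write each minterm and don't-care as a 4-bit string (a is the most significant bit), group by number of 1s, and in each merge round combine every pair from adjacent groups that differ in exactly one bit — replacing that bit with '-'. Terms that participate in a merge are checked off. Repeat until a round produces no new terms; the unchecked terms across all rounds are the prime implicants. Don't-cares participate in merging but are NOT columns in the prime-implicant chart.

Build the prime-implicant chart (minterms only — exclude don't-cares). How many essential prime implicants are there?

size-2^0 implicants → 0001(✓)  0010  0100(✓)  0101(✓)  0111(✓)  1000  1101(✓)  1110(✓)  1111(✓)
size-2^1 implicants → -101(✓)  -111(✓)  0-01  01-1(✓)  010-  11-1(✓)  111-
size-2^2 implicants → -1-1
Unchecked terms (primes): -1-1, 0-01, 0010, 010-, 1000, 111-
Minterm coverage:
  m2 ⊆ 0010 [E]
  m8 ⊆ 1000 [E]
  m13 ⊆ -1-1 [E]
  m14 ⊆ 111- [E]
  m15 ⊆ -1-1,111-
E = {-1-1, 0010, 1000, 111-}

4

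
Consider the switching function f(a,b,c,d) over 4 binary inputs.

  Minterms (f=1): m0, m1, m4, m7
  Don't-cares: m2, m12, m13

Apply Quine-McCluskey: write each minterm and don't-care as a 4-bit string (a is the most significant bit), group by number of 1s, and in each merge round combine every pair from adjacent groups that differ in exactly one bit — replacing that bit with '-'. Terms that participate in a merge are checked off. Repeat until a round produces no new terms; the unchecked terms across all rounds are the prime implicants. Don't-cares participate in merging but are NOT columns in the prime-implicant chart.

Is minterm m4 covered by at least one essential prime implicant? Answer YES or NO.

size-2^0 implicants → 0000(✓)  0001(✓)  0010(✓)  0100(✓)  0111  1100(✓)  1101(✓)
size-2^1 implicants → -100  0-00  00-0  000-  110-
Unchecked terms (primes): -100, 0-00, 00-0, 000-, 0111, 110-
Minterm coverage:
  m0 ⊆ 0-00,00-0,000-
  m1 ⊆ 000- [E]
  m4 ⊆ -100,0-00
  m7 ⊆ 0111 [E]
E = {000-, 0111}

NO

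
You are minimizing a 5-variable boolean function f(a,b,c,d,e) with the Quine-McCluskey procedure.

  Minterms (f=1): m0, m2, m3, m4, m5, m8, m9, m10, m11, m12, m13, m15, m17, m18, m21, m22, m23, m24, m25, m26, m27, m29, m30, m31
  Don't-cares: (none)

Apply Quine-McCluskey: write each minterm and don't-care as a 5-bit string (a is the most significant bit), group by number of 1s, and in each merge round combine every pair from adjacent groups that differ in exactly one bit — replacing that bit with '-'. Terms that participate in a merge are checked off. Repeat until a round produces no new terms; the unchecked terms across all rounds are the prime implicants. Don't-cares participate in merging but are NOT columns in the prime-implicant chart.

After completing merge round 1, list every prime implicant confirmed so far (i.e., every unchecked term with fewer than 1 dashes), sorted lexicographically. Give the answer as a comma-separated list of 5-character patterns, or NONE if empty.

[col 0] 00000*, 00010*, 00011*, 00100*, 00101*, 01000*, 01001*, 01010*, 01011*, 01100*, 01101*, 01111*, 10001*, 10010*, 10101*, 10110*, 10111*, 11000*, 11001*, 11010*, 11011*, 11101*, 11110*, 11111*
[col 1] -0010*, -0101*, -1000*, -1001*, -1010*, -1011*, -1101*, -1111*, 0-000*, 0-010*, 0-011*, 0-100*, 0-101*, 00-00*, 000-0*, 0001-*, 0010-*, 01-00*, 01-01*, 01-11*, 010-0*, 010-1*, 0100-*, 0101-*, 011-1*, 0110-*, 1-001*, 1-010*, 1-101*, 1-110*, 1-111*, 10-01*, 10-10*, 101-1*, 1011-*, 11-01*, 11-10*, 11-11*, 110-0*, 110-1*, 1100-*, 1101-*, 111-1*, 1111-*
[col 2] --010, --101, -1-01*, -1-11*, -10-0*, -10-1*, -100-*, -101-*, -11-1*, 0--00, 0-0-0, 0-01-, 0-10-, 01--1*, 01-0-, 010--*, 1--01, 1--10, 1-1-1, 1-11-, 11--1*, 11-1-, 110--*
[col 3] -1--1, -10--
Prime implicants: --010, --101, -1--1, -10--, 0--00, 0-0-0, 0-01-, 0-10-, 01-0-, 1--01, 1--10, 1-1-1, 1-11-, 11-1-

NONE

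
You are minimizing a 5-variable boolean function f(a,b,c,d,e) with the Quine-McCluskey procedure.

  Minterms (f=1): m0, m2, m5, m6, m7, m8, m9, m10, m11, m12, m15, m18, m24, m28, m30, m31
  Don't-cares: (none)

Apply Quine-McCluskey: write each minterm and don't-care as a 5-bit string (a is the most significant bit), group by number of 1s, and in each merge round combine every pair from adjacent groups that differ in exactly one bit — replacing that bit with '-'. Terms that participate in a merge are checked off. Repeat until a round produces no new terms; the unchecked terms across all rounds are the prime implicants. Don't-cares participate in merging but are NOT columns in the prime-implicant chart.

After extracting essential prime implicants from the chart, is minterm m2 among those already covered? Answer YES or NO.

Round 0: 00000✓ 00010✓ 00101✓ 00110✓ 00111✓ 01000✓ 01001✓ 01010✓ 01011✓ 01100✓ 01111✓ 10010✓ 11000✓ 11100✓ 11110✓ 11111✓
Round 1: -0010 -1000✓ -1100✓ -1111 0-000✓ 0-010✓ 0-111 00-10 000-0✓ 001-1 0011- 01-00✓ 01-11 010-0✓ 010-1✓ 0100-✓ 0101-✓ 11-00✓ 111-0 1111-
Round 2: -1-00 0-0-0 010--
PIs = {-0010, -1-00, -1111, 0-0-0, 0-111, 00-10, 001-1, 0011-, 01-11, 010--, 111-0, 1111-}
Coverage chart:
  m0: 0-0-0 ←essential
  m2: -0010,0-0-0,00-10
  m5: 001-1 ←essential
  m6: 00-10,0011-
  m7: 0-111,001-1,0011-
  m8: -1-00,0-0-0,010--
  m9: 010-- ←essential
  m10: 0-0-0,010--
  m11: 01-11,010--
  m12: -1-00 ←essential
  m15: -1111,0-111,01-11
  m18: -0010 ←essential
  m24: -1-00 ←essential
  m28: -1-00,111-0
  m30: 111-0,1111-
  m31: -1111,1111-
Essential: -0010, -1-00, 0-0-0, 001-1, 010--

YES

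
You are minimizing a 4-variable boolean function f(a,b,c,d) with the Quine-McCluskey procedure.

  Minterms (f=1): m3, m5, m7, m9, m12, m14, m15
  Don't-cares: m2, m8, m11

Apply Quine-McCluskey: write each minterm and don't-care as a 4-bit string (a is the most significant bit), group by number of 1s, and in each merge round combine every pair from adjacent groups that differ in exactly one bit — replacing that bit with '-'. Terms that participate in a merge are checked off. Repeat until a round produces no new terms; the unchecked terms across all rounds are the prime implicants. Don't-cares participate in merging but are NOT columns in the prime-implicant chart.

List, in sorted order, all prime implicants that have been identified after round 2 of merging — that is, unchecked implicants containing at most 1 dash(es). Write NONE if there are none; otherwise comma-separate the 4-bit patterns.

size-2^0 implicants → 0010(✓)  0011(✓)  0101(✓)  0111(✓)  1000(✓)  1001(✓)  1011(✓)  1100(✓)  1110(✓)  1111(✓)
size-2^1 implicants → -011(✓)  -111(✓)  0-11(✓)  001-  01-1  1-00  1-11(✓)  10-1  100-  11-0  111-
size-2^2 implicants → --11
Unchecked terms (primes): --11, 001-, 01-1, 1-00, 10-1, 100-, 11-0, 111-

001-, 01-1, 1-00, 10-1, 100-, 11-0, 111-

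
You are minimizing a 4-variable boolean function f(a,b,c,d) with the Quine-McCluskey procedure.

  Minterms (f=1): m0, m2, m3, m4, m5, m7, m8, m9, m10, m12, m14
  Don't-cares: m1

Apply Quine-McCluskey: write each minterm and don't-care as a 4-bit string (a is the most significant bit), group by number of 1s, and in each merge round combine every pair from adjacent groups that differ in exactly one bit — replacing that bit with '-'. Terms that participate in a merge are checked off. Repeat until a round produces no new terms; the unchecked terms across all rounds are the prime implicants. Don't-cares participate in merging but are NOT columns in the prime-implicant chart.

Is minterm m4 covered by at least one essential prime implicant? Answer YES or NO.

NO

Round 0: 0000✓ 0001✓ 0010✓ 0011✓ 0100✓ 0101✓ 0111✓ 1000✓ 1001✓ 1010✓ 1100✓ 1110✓
Round 1: -000✓ -001✓ -010✓ -100✓ 0-00✓ 0-01✓ 0-11✓ 00-0✓ 00-1✓ 000-✓ 001-✓ 01-1✓ 010-✓ 1-00✓ 1-10✓ 10-0✓ 100-✓ 11-0✓
Round 2: --00 -0-0 -00- 0--1 0-0- 00-- 1--0
PIs = {--00, -0-0, -00-, 0--1, 0-0-, 00--, 1--0}
Coverage chart:
  m0: --00,-0-0,-00-,0-0-,00--
  m2: -0-0,00--
  m3: 0--1,00--
  m4: --00,0-0-
  m5: 0--1,0-0-
  m7: 0--1 ←essential
  m8: --00,-0-0,-00-,1--0
  m9: -00- ←essential
  m10: -0-0,1--0
  m12: --00,1--0
  m14: 1--0 ←essential
Essential: -00-, 0--1, 1--0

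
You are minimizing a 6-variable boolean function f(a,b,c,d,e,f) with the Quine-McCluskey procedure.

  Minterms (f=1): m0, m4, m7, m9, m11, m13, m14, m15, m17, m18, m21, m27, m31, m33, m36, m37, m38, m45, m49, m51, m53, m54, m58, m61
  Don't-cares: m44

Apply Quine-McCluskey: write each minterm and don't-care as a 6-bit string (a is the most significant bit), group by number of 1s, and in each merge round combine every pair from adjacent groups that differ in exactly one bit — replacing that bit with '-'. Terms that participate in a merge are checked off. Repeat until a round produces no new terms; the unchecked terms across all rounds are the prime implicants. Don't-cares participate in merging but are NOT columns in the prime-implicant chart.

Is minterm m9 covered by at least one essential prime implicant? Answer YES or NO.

size-2^0 implicants → 000000(✓)  000100(✓)  000111(✓)  001001(✓)  001011(✓)  001101(✓)  001110(✓)  001111(✓)  010001(✓)  010010  010101(✓)  011011(✓)  011111(✓)  100001(✓)  100100(✓)  100101(✓)  100110(✓)  101100(✓)  101101(✓)  110001(✓)  110011(✓)  110101(✓)  110110(✓)  111010  111101(✓)
size-2^1 implicants → -00100  -01101  -10001(✓)  -10101(✓)  0-1011(✓)  0-1111(✓)  00-111  000-00  001-01(✓)  001-11(✓)  0010-1(✓)  0011-1(✓)  00111-  010-01(✓)  011-11(✓)  1-0001(✓)  1-0101(✓)  1-0110  1-1101(✓)  10-100(✓)  10-101(✓)  100-01(✓)  1001-0  10010-(✓)  10110-(✓)  11-101(✓)  110-01(✓)  1100-1
size-2^2 implicants → -10-01  0-1-11  001--1  1--101  1-0-01  10-10-
Unchecked terms (primes): -00100, -01101, -10-01, 0-1-11, 00-111, 000-00, 001--1, 00111-, 010010, 1--101, 1-0-01, 1-0110, 10-10-, 1001-0, 1100-1, 111010
Minterm coverage:
  m0 ⊆ 000-00 [E]
  m4 ⊆ -00100,000-00
  m7 ⊆ 00-111 [E]
  m9 ⊆ 001--1 [E]
  m11 ⊆ 0-1-11,001--1
  m13 ⊆ -01101,001--1
  m14 ⊆ 00111- [E]
  m15 ⊆ 0-1-11,00-111,001--1,00111-
  m17 ⊆ -10-01 [E]
  m18 ⊆ 010010 [E]
  m21 ⊆ -10-01 [E]
  m27 ⊆ 0-1-11 [E]
  m31 ⊆ 0-1-11 [E]
  m33 ⊆ 1-0-01 [E]
  m36 ⊆ -00100,10-10-,1001-0
  m37 ⊆ 1--101,1-0-01,10-10-
  m38 ⊆ 1-0110,1001-0
  m45 ⊆ -01101,1--101,10-10-
  m49 ⊆ -10-01,1-0-01,1100-1
  m51 ⊆ 1100-1 [E]
  m53 ⊆ -10-01,1--101,1-0-01
  m54 ⊆ 1-0110 [E]
  m58 ⊆ 111010 [E]
  m61 ⊆ 1--101 [E]
E = {-10-01, 0-1-11, 00-111, 000-00, 001--1, 00111-, 010010, 1--101, 1-0-01, 1-0110, 1100-1, 111010}

YES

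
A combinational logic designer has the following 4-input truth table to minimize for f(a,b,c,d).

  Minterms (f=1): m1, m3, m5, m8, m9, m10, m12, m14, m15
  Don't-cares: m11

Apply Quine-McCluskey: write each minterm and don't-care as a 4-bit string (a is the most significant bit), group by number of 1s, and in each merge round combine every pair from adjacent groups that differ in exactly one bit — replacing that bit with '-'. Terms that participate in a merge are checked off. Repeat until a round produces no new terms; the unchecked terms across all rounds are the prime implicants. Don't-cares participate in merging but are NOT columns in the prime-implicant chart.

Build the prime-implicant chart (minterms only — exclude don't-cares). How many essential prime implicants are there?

size-2^0 implicants → 0001(✓)  0011(✓)  0101(✓)  1000(✓)  1001(✓)  1010(✓)  1011(✓)  1100(✓)  1110(✓)  1111(✓)
size-2^1 implicants → -001(✓)  -011(✓)  0-01  00-1(✓)  1-00(✓)  1-10(✓)  1-11(✓)  10-0(✓)  10-1(✓)  100-(✓)  101-(✓)  11-0(✓)  111-(✓)
size-2^2 implicants → -0-1  1--0  1-1-  10--
Unchecked terms (primes): -0-1, 0-01, 1--0, 1-1-, 10--
Minterm coverage:
  m1 ⊆ -0-1,0-01
  m3 ⊆ -0-1 [E]
  m5 ⊆ 0-01 [E]
  m8 ⊆ 1--0,10--
  m9 ⊆ -0-1,10--
  m10 ⊆ 1--0,1-1-,10--
  m12 ⊆ 1--0 [E]
  m14 ⊆ 1--0,1-1-
  m15 ⊆ 1-1- [E]
E = {-0-1, 0-01, 1--0, 1-1-}

4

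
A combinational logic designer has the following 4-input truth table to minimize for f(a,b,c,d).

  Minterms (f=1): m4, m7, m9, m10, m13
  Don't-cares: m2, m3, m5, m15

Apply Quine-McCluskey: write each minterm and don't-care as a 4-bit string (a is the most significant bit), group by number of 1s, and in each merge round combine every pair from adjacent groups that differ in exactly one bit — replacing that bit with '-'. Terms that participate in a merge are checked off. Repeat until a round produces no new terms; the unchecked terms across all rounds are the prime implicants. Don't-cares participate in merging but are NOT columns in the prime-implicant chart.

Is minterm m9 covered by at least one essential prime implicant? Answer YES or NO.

Round 0: 0010✓ 0011✓ 0100✓ 0101✓ 0111✓ 1001✓ 1010✓ 1101✓ 1111✓
Round 1: -010 -101✓ -111✓ 0-11 001- 01-1✓ 010- 1-01 11-1✓
Round 2: -1-1
PIs = {-010, -1-1, 0-11, 001-, 010-, 1-01}
Coverage chart:
  m4: 010- ←essential
  m7: -1-1,0-11
  m9: 1-01 ←essential
  m10: -010 ←essential
  m13: -1-1,1-01
Essential: -010, 010-, 1-01

YES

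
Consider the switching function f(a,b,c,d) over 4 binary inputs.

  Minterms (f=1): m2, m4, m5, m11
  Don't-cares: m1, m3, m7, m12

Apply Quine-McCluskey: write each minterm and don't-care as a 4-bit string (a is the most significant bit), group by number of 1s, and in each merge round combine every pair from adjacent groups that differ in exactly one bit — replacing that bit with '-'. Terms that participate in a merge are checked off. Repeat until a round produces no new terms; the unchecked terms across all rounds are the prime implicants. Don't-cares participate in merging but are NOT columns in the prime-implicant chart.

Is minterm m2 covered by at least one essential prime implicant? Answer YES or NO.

size-2^0 implicants → 0001(✓)  0010(✓)  0011(✓)  0100(✓)  0101(✓)  0111(✓)  1011(✓)  1100(✓)
size-2^1 implicants → -011  -100  0-01(✓)  0-11(✓)  00-1(✓)  001-  01-1(✓)  010-
size-2^2 implicants → 0--1
Unchecked terms (primes): -011, -100, 0--1, 001-, 010-
Minterm coverage:
  m2 ⊆ 001- [E]
  m4 ⊆ -100,010-
  m5 ⊆ 0--1,010-
  m11 ⊆ -011 [E]
E = {-011, 001-}

YES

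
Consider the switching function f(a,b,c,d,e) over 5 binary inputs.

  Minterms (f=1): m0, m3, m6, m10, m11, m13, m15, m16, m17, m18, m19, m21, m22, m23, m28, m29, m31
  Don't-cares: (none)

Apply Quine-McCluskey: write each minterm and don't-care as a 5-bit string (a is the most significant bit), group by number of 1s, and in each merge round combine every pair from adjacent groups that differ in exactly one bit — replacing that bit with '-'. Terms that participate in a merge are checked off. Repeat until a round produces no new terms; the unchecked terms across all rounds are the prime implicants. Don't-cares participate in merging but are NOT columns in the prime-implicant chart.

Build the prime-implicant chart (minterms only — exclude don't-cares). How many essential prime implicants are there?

[col 0] 00000*, 00011*, 00110*, 01010*, 01011*, 01101*, 01111*, 10000*, 10001*, 10010*, 10011*, 10101*, 10110*, 10111*, 11100*, 11101*, 11111*
[col 1] -0000, -0011, -0110, -1101*, -1111*, 0-011, 01-11, 0101-, 011-1*, 1-101*, 1-111*, 10-01*, 10-10*, 10-11*, 100-0*, 100-1*, 1000-*, 1001-*, 101-1*, 1011-*, 111-1*, 1110-
[col 2] -11-1, 1-1-1, 10--1, 10-1-, 100--
Prime implicants: -0000, -0011, -0110, -11-1, 0-011, 01-11, 0101-, 1-1-1, 10--1, 10-1-, 100--, 1110-
PI chart (minterm → PIs covering it):
  0 | -0000  (sole → essential)
  3 | -0011,0-011
  6 | -0110  (sole → essential)
  10 | 0101-  (sole → essential)
  11 | 0-011,01-11,0101-
  13 | -11-1  (sole → essential)
  15 | -11-1,01-11
  16 | -0000,100--
  17 | 10--1,100--
  18 | 10-1-,100--
  19 | -0011,10--1,10-1-,100--
  21 | 1-1-1,10--1
  22 | -0110,10-1-
  23 | 1-1-1,10--1,10-1-
  28 | 1110-  (sole → essential)
  29 | -11-1,1-1-1,1110-
  31 | -11-1,1-1-1
Essential prime implicants: -0000, -0110, -11-1, 0101-, 1110-

5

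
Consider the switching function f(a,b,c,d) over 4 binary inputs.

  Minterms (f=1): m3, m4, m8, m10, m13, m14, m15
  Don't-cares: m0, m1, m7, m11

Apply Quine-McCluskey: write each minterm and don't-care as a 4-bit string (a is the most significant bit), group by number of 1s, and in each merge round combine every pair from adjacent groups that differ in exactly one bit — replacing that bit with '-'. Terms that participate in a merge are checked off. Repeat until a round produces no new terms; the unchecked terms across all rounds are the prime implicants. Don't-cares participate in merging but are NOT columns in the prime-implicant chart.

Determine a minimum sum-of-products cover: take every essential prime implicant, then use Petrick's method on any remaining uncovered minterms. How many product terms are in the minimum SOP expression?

5

[col 0] 0000*, 0001*, 0011*, 0100*, 0111*, 1000*, 1010*, 1011*, 1101*, 1110*, 1111*
[col 1] -000, -011*, -111*, 0-00, 0-11*, 00-1, 000-, 1-10*, 1-11*, 10-0, 101-*, 11-1, 111-*
[col 2] --11, 1-1-
Prime implicants: --11, -000, 0-00, 00-1, 000-, 1-1-, 10-0, 11-1
PI chart (minterm → PIs covering it):
  3 | --11,00-1
  4 | 0-00  (sole → essential)
  8 | -000,10-0
  10 | 1-1-,10-0
  13 | 11-1  (sole → essential)
  14 | 1-1-  (sole → essential)
  15 | --11,1-1-,11-1
Essential prime implicants: 0-00, 1-1-, 11-1
Petrick residual → --11, -000
Minimum SOP uses 5 PIs: cd + b'c'd' + a'c'd' + ac + abd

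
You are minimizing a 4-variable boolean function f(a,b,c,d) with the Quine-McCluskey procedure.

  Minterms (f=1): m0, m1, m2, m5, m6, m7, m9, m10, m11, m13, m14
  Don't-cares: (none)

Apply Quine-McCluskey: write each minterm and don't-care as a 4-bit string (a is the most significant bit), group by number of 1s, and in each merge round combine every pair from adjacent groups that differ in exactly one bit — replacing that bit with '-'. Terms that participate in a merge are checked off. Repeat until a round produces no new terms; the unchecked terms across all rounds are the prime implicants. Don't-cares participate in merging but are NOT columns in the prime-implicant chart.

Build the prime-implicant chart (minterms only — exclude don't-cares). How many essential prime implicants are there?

Round 0: 0000✓ 0001✓ 0010✓ 0101✓ 0110✓ 0111✓ 1001✓ 1010✓ 1011✓ 1101✓ 1110✓
Round 1: -001✓ -010✓ -101✓ -110✓ 0-01✓ 0-10✓ 00-0 000- 01-1 011- 1-01✓ 1-10✓ 10-1 101-
Round 2: --01 --10
PIs = {--01, --10, 00-0, 000-, 01-1, 011-, 10-1, 101-}
Coverage chart:
  m0: 00-0,000-
  m1: --01,000-
  m2: --10,00-0
  m5: --01,01-1
  m6: --10,011-
  m7: 01-1,011-
  m9: --01,10-1
  m10: --10,101-
  m11: 10-1,101-
  m13: --01 ←essential
  m14: --10 ←essential
Essential: --01, --10

2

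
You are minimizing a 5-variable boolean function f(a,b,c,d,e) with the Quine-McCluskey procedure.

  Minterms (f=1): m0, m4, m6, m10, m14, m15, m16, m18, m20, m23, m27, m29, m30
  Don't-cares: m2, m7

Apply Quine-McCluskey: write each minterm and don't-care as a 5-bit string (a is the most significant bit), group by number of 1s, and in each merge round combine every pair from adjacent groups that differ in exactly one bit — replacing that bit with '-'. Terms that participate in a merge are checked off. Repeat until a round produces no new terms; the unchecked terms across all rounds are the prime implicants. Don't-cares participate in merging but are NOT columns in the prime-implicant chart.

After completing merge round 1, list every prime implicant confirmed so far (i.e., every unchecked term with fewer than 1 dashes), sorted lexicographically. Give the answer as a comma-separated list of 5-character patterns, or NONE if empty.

11011, 11101

Round 0: 00000✓ 00010✓ 00100✓ 00110✓ 00111✓ 01010✓ 01110✓ 01111✓ 10000✓ 10010✓ 10100✓ 10111✓ 11011 11101 11110✓
Round 1: -0000✓ -0010✓ -0100✓ -0111 -1110 0-010✓ 0-110✓ 0-111✓ 00-00✓ 00-10✓ 000-0✓ 001-0✓ 0011-✓ 01-10✓ 0111-✓ 10-00✓ 100-0✓
Round 2: -0-00 -00-0 0--10 0-11- 00--0
PIs = {-0-00, -00-0, -0111, -1110, 0--10, 0-11-, 00--0, 11011, 11101}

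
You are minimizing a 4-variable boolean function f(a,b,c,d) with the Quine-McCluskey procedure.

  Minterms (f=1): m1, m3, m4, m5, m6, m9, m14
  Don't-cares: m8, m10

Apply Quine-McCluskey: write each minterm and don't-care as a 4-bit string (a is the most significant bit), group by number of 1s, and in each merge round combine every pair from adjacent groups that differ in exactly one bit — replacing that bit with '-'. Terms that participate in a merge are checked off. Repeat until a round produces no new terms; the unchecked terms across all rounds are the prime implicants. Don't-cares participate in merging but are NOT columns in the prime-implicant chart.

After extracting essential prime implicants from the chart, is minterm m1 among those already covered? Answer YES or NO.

Round 0: 0001✓ 0011✓ 0100✓ 0101✓ 0110✓ 1000✓ 1001✓ 1010✓ 1110✓
Round 1: -001 -110 0-01 00-1 01-0 010- 1-10 10-0 100-
PIs = {-001, -110, 0-01, 00-1, 01-0, 010-, 1-10, 10-0, 100-}
Coverage chart:
  m1: -001,0-01,00-1
  m3: 00-1 ←essential
  m4: 01-0,010-
  m5: 0-01,010-
  m6: -110,01-0
  m9: -001,100-
  m14: -110,1-10
Essential: 00-1

YES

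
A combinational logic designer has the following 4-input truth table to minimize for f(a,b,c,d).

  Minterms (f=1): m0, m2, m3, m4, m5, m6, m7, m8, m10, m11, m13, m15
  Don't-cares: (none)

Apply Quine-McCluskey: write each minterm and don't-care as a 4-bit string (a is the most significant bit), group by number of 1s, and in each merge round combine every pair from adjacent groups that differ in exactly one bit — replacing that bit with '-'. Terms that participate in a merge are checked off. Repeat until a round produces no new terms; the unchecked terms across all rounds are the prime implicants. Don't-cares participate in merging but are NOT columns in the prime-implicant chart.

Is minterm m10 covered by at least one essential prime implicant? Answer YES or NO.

[col 0] 0000*, 0010*, 0011*, 0100*, 0101*, 0110*, 0111*, 1000*, 1010*, 1011*, 1101*, 1111*
[col 1] -000*, -010*, -011*, -101*, -111*, 0-00*, 0-10*, 0-11*, 00-0*, 001-*, 01-0*, 01-1*, 010-*, 011-*, 1-11*, 10-0*, 101-*, 11-1*
[col 2] --11, -0-0, -01-, -1-1, 0--0, 0-1-, 01--
Prime implicants: --11, -0-0, -01-, -1-1, 0--0, 0-1-, 01--
PI chart (minterm → PIs covering it):
  0 | -0-0,0--0
  2 | -0-0,-01-,0--0,0-1-
  3 | --11,-01-,0-1-
  4 | 0--0,01--
  5 | -1-1,01--
  6 | 0--0,0-1-,01--
  7 | --11,-1-1,0-1-,01--
  8 | -0-0  (sole → essential)
  10 | -0-0,-01-
  11 | --11,-01-
  13 | -1-1  (sole → essential)
  15 | --11,-1-1
Essential prime implicants: -0-0, -1-1

YES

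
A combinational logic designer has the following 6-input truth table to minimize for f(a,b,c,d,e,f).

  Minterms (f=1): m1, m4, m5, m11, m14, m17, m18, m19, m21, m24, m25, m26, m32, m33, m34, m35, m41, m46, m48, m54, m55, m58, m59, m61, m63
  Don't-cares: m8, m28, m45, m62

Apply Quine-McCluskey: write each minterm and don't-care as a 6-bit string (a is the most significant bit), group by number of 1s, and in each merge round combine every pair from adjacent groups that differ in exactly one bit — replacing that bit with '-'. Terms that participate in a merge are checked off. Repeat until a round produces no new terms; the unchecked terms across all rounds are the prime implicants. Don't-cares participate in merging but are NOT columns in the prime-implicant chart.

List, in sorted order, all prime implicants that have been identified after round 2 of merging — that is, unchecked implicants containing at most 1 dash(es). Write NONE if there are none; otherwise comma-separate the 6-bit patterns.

size-2^0 implicants → 000001(✓)  000100(✓)  000101(✓)  001000(✓)  001011  001110(✓)  010001(✓)  010010(✓)  010011(✓)  010101(✓)  011000(✓)  011001(✓)  011010(✓)  011100(✓)  100000(✓)  100001(✓)  100010(✓)  100011(✓)  101001(✓)  101101(✓)  101110(✓)  110000(✓)  110110(✓)  110111(✓)  111010(✓)  111011(✓)  111101(✓)  111110(✓)  111111(✓)
size-2^1 implicants → -00001  -01110  -11010  0-0001(✓)  0-0101(✓)  0-1000  000-01(✓)  00010-  01-001  01-010  010-01(✓)  0100-1  01001-  011-00  0110-0  01100-  1-0000  1-1101  1-1110  10-001  1000-0(✓)  1000-1(✓)  10000-(✓)  10001-(✓)  101-01  11-110(✓)  11-111(✓)  11011-(✓)  111-10(✓)  111-11(✓)  11101-(✓)  1111-1  11111-(✓)
size-2^2 implicants → 0-0-01  1000--  11-11-  111-1-
Unchecked terms (primes): -00001, -01110, -11010, 0-0-01, 0-1000, 00010-, 001011, 01-001, 01-010, 0100-1, 01001-, 011-00, 0110-0, 01100-, 1-0000, 1-1101, 1-1110, 10-001, 1000--, 101-01, 11-11-, 111-1-, 1111-1

-00001, -01110, -11010, 0-1000, 00010-, 001011, 01-001, 01-010, 0100-1, 01001-, 011-00, 0110-0, 01100-, 1-0000, 1-1101, 1-1110, 10-001, 101-01, 1111-1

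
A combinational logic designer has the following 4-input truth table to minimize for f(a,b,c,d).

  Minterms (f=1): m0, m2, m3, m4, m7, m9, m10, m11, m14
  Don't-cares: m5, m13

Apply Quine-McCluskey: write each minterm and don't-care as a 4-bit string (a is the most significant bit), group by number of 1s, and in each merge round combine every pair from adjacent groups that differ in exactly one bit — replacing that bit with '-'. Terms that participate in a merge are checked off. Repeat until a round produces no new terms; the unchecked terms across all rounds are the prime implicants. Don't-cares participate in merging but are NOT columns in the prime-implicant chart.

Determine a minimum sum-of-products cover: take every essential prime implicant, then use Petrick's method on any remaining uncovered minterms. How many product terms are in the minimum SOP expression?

5

size-2^0 implicants → 0000(✓)  0010(✓)  0011(✓)  0100(✓)  0101(✓)  0111(✓)  1001(✓)  1010(✓)  1011(✓)  1101(✓)  1110(✓)
size-2^1 implicants → -010(✓)  -011(✓)  -101  0-00  0-11  00-0  001-(✓)  01-1  010-  1-01  1-10  10-1  101-(✓)
size-2^2 implicants → -01-
Unchecked terms (primes): -01-, -101, 0-00, 0-11, 00-0, 01-1, 010-, 1-01, 1-10, 10-1
Minterm coverage:
  m0 ⊆ 0-00,00-0
  m2 ⊆ -01-,00-0
  m3 ⊆ -01-,0-11
  m4 ⊆ 0-00,010-
  m7 ⊆ 0-11,01-1
  m9 ⊆ 1-01,10-1
  m10 ⊆ -01-,1-10
  m11 ⊆ -01-,10-1
  m14 ⊆ 1-10 [E]
E = {1-10}
Petrick residual → -01-, 0-00, 0-11, 1-01
Cover = b'c + a'c'd' + a'cd + ac'd + acd'  |cover|=5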